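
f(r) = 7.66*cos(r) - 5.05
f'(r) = -7.66*sin(r)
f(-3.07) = -12.69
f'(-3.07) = 0.55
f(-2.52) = -11.28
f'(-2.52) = 4.46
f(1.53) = -4.74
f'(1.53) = -7.65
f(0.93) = -0.47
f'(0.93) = -6.14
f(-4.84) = -4.08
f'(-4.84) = -7.60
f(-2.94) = -12.55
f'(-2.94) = 1.53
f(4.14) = -9.20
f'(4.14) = 6.44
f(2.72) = -12.04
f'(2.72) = -3.13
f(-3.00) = -12.63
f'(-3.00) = 1.08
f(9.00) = -12.03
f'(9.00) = -3.16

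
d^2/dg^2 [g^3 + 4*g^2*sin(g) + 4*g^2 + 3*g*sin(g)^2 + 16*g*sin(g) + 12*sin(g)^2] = -4*g^2*sin(g) + 6*g*cos(2*g) + 16*sqrt(2)*g*cos(g + pi/4) + 6*g + 8*sin(g) + 6*sin(2*g) + 32*cos(g) + 24*cos(2*g) + 8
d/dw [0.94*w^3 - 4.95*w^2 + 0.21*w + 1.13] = 2.82*w^2 - 9.9*w + 0.21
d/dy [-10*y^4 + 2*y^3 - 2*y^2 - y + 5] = -40*y^3 + 6*y^2 - 4*y - 1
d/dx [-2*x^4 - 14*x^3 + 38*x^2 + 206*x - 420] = -8*x^3 - 42*x^2 + 76*x + 206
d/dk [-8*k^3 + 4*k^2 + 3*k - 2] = -24*k^2 + 8*k + 3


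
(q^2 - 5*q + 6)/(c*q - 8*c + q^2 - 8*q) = (q^2 - 5*q + 6)/(c*q - 8*c + q^2 - 8*q)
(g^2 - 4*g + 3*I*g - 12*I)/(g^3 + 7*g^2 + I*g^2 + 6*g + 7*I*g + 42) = (g - 4)/(g^2 + g*(7 - 2*I) - 14*I)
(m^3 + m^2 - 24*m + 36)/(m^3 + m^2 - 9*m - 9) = (m^2 + 4*m - 12)/(m^2 + 4*m + 3)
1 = 1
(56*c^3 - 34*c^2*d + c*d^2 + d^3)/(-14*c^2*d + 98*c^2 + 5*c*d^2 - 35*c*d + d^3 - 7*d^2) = (-4*c + d)/(d - 7)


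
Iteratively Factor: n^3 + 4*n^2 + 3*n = (n + 1)*(n^2 + 3*n) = n*(n + 1)*(n + 3)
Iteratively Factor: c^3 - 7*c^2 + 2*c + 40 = (c + 2)*(c^2 - 9*c + 20) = (c - 4)*(c + 2)*(c - 5)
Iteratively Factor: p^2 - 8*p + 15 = (p - 5)*(p - 3)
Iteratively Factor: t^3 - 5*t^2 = (t)*(t^2 - 5*t) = t*(t - 5)*(t)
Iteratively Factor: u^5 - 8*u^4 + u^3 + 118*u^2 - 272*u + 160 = (u - 2)*(u^4 - 6*u^3 - 11*u^2 + 96*u - 80) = (u - 4)*(u - 2)*(u^3 - 2*u^2 - 19*u + 20) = (u - 4)*(u - 2)*(u - 1)*(u^2 - u - 20) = (u - 5)*(u - 4)*(u - 2)*(u - 1)*(u + 4)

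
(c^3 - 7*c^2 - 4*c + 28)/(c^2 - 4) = c - 7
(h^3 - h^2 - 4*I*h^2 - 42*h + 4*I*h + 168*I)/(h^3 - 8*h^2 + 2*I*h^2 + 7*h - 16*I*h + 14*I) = (h^2 + h*(6 - 4*I) - 24*I)/(h^2 + h*(-1 + 2*I) - 2*I)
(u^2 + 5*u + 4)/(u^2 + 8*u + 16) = (u + 1)/(u + 4)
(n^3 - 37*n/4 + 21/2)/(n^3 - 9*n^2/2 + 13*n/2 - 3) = (n + 7/2)/(n - 1)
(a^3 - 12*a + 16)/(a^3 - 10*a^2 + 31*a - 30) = (a^2 + 2*a - 8)/(a^2 - 8*a + 15)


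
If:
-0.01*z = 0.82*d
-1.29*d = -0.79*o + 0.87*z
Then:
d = -0.0121951219512195*z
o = 1.08135226921889*z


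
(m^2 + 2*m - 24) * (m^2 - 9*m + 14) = m^4 - 7*m^3 - 28*m^2 + 244*m - 336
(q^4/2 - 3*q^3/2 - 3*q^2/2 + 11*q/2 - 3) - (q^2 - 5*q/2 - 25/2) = q^4/2 - 3*q^3/2 - 5*q^2/2 + 8*q + 19/2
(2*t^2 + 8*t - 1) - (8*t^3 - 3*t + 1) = -8*t^3 + 2*t^2 + 11*t - 2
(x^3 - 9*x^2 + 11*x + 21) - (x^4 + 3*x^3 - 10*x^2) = -x^4 - 2*x^3 + x^2 + 11*x + 21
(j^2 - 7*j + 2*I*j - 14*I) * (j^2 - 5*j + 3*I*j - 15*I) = j^4 - 12*j^3 + 5*I*j^3 + 29*j^2 - 60*I*j^2 + 72*j + 175*I*j - 210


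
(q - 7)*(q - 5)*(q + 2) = q^3 - 10*q^2 + 11*q + 70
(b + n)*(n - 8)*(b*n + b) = b^2*n^2 - 7*b^2*n - 8*b^2 + b*n^3 - 7*b*n^2 - 8*b*n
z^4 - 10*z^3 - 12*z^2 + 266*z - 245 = (z - 7)^2*(z - 1)*(z + 5)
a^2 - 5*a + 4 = (a - 4)*(a - 1)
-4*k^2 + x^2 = (-2*k + x)*(2*k + x)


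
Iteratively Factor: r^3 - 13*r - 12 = (r + 3)*(r^2 - 3*r - 4) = (r + 1)*(r + 3)*(r - 4)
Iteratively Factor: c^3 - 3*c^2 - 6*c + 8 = (c - 1)*(c^2 - 2*c - 8) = (c - 4)*(c - 1)*(c + 2)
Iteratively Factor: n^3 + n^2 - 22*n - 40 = (n + 4)*(n^2 - 3*n - 10) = (n - 5)*(n + 4)*(n + 2)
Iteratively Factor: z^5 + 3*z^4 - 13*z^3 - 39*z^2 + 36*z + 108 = (z + 3)*(z^4 - 13*z^2 + 36) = (z - 3)*(z + 3)*(z^3 + 3*z^2 - 4*z - 12) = (z - 3)*(z - 2)*(z + 3)*(z^2 + 5*z + 6) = (z - 3)*(z - 2)*(z + 3)^2*(z + 2)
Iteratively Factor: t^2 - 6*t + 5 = (t - 1)*(t - 5)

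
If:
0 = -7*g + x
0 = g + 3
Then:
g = -3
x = -21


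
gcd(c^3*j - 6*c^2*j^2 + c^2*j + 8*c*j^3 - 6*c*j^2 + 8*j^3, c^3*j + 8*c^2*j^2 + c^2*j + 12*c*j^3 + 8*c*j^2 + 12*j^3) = c*j + j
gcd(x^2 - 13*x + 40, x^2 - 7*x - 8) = x - 8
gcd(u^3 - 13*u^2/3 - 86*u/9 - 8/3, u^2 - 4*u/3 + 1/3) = 1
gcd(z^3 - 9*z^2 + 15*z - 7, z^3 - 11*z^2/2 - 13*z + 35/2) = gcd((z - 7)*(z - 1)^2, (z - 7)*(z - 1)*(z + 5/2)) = z^2 - 8*z + 7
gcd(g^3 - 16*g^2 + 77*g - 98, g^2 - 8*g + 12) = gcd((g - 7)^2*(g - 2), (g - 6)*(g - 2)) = g - 2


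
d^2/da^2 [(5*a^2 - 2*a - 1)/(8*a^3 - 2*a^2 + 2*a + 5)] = 2*(320*a^6 - 384*a^5 - 528*a^4 - 1228*a^3 + 570*a^2 + 72*a + 131)/(512*a^9 - 384*a^8 + 480*a^7 + 760*a^6 - 360*a^5 + 516*a^4 + 488*a^3 - 90*a^2 + 150*a + 125)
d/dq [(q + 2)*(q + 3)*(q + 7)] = 3*q^2 + 24*q + 41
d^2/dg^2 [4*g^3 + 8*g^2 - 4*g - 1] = 24*g + 16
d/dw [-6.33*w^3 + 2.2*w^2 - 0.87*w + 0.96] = -18.99*w^2 + 4.4*w - 0.87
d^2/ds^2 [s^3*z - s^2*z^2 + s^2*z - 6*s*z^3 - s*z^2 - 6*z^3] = 2*z*(3*s - z + 1)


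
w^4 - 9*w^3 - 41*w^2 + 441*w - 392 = (w - 8)*(w - 7)*(w - 1)*(w + 7)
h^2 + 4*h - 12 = (h - 2)*(h + 6)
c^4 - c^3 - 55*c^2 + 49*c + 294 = (c - 7)*(c - 3)*(c + 2)*(c + 7)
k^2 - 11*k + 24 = (k - 8)*(k - 3)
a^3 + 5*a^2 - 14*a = a*(a - 2)*(a + 7)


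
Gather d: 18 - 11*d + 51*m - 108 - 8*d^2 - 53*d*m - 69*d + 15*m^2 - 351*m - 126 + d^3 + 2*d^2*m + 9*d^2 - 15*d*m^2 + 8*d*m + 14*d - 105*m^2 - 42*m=d^3 + d^2*(2*m + 1) + d*(-15*m^2 - 45*m - 66) - 90*m^2 - 342*m - 216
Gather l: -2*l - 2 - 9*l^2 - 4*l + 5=-9*l^2 - 6*l + 3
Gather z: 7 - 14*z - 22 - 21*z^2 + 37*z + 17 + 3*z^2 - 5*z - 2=-18*z^2 + 18*z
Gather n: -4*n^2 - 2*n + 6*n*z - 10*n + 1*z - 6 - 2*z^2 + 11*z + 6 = -4*n^2 + n*(6*z - 12) - 2*z^2 + 12*z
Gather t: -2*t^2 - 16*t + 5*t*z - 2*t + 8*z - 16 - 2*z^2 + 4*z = -2*t^2 + t*(5*z - 18) - 2*z^2 + 12*z - 16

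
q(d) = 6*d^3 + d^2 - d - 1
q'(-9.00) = 1439.00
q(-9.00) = -4285.00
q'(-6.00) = 635.00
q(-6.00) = -1255.00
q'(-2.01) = 67.70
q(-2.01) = -43.67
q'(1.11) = 23.40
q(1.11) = 7.33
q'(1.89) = 67.08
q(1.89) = 41.19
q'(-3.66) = 232.80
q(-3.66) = -278.11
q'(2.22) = 92.15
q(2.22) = 67.35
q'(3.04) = 171.43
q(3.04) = 173.77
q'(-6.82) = 822.58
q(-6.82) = -1850.96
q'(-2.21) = 82.49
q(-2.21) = -58.67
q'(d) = 18*d^2 + 2*d - 1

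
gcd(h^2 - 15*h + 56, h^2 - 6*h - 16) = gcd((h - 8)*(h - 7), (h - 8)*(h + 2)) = h - 8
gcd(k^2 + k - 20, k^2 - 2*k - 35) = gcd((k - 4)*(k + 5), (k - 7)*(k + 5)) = k + 5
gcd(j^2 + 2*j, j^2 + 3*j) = j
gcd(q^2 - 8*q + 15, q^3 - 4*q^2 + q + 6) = q - 3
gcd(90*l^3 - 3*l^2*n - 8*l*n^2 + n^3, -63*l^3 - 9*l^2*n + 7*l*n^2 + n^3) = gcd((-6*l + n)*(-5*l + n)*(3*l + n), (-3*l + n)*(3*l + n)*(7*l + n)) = 3*l + n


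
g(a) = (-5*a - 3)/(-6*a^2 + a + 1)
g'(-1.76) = -0.08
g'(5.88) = -0.03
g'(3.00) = -0.15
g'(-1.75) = -0.08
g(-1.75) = -0.30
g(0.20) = -4.17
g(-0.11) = -3.00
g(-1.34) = -0.33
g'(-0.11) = 2.39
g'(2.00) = -0.44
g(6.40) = 0.15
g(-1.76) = -0.30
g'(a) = (-5*a - 3)*(12*a - 1)/(-6*a^2 + a + 1)^2 - 5/(-6*a^2 + a + 1)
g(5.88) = 0.16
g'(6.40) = -0.03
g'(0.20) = -11.28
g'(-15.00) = 0.00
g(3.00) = 0.36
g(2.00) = 0.62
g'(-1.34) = -0.06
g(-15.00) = -0.05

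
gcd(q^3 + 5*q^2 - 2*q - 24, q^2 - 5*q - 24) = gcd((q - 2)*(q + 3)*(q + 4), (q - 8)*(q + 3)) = q + 3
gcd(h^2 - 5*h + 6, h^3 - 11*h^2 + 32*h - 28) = h - 2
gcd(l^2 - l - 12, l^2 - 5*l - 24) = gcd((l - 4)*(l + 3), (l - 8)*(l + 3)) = l + 3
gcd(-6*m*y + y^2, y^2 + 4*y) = y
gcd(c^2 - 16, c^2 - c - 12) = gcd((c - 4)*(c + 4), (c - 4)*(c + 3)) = c - 4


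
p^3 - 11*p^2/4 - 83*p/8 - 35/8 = (p - 5)*(p + 1/2)*(p + 7/4)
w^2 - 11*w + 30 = (w - 6)*(w - 5)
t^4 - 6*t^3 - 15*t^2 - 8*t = t*(t - 8)*(t + 1)^2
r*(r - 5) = r^2 - 5*r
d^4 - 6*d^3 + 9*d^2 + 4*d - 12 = (d - 3)*(d - 2)^2*(d + 1)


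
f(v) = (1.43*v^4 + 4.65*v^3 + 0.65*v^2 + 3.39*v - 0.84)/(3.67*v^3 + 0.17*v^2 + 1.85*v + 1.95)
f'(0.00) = 2.15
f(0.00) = -0.43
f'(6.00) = 0.39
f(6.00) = 3.57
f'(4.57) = 0.40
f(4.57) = 3.01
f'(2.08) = 0.49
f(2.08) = 1.96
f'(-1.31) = 1.46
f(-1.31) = 1.23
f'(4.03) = 0.40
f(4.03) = 2.79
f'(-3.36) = 0.42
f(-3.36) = -0.01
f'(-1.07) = 3.14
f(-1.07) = 1.74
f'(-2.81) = 0.45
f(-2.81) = 0.23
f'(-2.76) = 0.45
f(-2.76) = 0.25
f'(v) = (-11.01*v^2 - 0.34*v - 1.85)*(1.43*v^4 + 4.65*v^3 + 0.65*v^2 + 3.39*v - 0.84)/(3.67*v^3 + 0.17*v^2 + 1.85*v + 1.95)^2 + (5.72*v^3 + 13.95*v^2 + 1.3*v + 3.39)/(3.67*v^3 + 0.17*v^2 + 1.85*v + 1.95) = (5.2481*v^6 + 0.486200000000004*v^5 + 6.3415*v^4 + 3.4764*v^3 + 37.0771*v^2 + 2.8206*v + 8.1645)/(13.4689*v^6 + 1.2478*v^5 + 13.6079*v^4 + 14.942*v^3 + 4.0855*v^2 + 7.215*v + 3.8025)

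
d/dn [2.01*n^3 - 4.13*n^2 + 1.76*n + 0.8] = 6.03*n^2 - 8.26*n + 1.76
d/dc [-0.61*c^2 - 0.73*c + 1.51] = -1.22*c - 0.73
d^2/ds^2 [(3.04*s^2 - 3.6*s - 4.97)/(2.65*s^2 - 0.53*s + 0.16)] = (2.8421709430404e-14*s^4 - 42.02264*s^3 - 217.14471*s^2 + 51.04059*s + 0.967501999999999)/(18.609625*s^6 - 11.165775*s^5 + 5.603955*s^4 - 1.497197*s^3 + 0.338352*s^2 - 0.040704*s + 0.004096)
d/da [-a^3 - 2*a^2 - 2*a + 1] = -3*a^2 - 4*a - 2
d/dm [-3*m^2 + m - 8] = 1 - 6*m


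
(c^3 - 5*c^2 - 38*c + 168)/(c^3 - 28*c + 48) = (c - 7)/(c - 2)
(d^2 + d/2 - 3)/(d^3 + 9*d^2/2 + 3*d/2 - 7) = (2*d - 3)/(2*d^2 + 5*d - 7)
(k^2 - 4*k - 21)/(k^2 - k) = (k^2 - 4*k - 21)/(k*(k - 1))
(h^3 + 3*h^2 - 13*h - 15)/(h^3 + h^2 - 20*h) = (h^2 - 2*h - 3)/(h*(h - 4))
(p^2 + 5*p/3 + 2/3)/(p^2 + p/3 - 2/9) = 3*(p + 1)/(3*p - 1)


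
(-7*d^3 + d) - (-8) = -7*d^3 + d + 8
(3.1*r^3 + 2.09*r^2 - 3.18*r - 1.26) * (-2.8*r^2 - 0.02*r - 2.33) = -8.68*r^5 - 5.914*r^4 + 1.6392*r^3 - 1.2781*r^2 + 7.4346*r + 2.9358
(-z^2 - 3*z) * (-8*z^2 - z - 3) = 8*z^4 + 25*z^3 + 6*z^2 + 9*z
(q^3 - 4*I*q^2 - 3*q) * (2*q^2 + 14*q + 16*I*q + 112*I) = 2*q^5 + 14*q^4 + 8*I*q^4 + 58*q^3 + 56*I*q^3 + 406*q^2 - 48*I*q^2 - 336*I*q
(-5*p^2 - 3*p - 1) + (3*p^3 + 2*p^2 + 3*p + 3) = 3*p^3 - 3*p^2 + 2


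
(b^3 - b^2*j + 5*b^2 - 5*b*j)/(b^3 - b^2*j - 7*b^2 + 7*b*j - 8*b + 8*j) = b*(b + 5)/(b^2 - 7*b - 8)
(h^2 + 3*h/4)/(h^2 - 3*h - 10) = h*(4*h + 3)/(4*(h^2 - 3*h - 10))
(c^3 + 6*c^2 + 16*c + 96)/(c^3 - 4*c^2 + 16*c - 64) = (c + 6)/(c - 4)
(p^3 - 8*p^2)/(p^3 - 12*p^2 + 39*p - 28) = p^2*(p - 8)/(p^3 - 12*p^2 + 39*p - 28)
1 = 1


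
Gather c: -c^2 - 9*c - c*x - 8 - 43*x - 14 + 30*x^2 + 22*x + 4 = -c^2 + c*(-x - 9) + 30*x^2 - 21*x - 18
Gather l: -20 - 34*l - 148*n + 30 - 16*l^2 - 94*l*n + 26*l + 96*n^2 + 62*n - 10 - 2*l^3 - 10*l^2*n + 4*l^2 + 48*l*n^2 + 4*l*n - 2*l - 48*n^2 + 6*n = -2*l^3 + l^2*(-10*n - 12) + l*(48*n^2 - 90*n - 10) + 48*n^2 - 80*n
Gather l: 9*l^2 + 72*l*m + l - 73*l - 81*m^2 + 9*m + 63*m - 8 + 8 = 9*l^2 + l*(72*m - 72) - 81*m^2 + 72*m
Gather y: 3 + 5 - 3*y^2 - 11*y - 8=-3*y^2 - 11*y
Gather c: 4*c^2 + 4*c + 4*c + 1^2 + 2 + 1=4*c^2 + 8*c + 4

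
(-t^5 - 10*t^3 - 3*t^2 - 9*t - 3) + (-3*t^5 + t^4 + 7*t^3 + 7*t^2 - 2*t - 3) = -4*t^5 + t^4 - 3*t^3 + 4*t^2 - 11*t - 6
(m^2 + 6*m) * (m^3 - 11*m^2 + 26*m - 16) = m^5 - 5*m^4 - 40*m^3 + 140*m^2 - 96*m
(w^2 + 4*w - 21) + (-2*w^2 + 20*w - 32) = -w^2 + 24*w - 53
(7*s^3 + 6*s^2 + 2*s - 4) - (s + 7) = 7*s^3 + 6*s^2 + s - 11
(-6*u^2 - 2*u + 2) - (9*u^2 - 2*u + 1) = 1 - 15*u^2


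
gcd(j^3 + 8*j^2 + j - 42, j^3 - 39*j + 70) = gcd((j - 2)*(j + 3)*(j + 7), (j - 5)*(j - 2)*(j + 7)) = j^2 + 5*j - 14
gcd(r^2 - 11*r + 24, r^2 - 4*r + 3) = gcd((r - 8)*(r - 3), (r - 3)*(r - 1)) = r - 3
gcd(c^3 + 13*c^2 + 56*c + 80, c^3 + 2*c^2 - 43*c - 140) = c^2 + 9*c + 20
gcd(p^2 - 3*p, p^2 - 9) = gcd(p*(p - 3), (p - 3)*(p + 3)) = p - 3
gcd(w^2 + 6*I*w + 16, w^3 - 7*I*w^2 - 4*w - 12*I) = w - 2*I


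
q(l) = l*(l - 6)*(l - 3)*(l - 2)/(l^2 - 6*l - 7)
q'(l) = l*(6 - 2*l)*(l - 6)*(l - 3)*(l - 2)/(l^2 - 6*l - 7)^2 + l*(l - 6)*(l - 3)/(l^2 - 6*l - 7) + l*(l - 6)*(l - 2)/(l^2 - 6*l - 7) + l*(l - 3)*(l - 2)/(l^2 - 6*l - 7) + (l - 6)*(l - 3)*(l - 2)/(l^2 - 6*l - 7) = (2*l^5 - 29*l^4 + 104*l^3 + 51*l^2 - 504*l + 252)/(l^4 - 12*l^3 + 22*l^2 + 84*l + 49)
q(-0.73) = -23.97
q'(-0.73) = 137.28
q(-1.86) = 35.99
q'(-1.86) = 5.25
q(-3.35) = 43.75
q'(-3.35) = -9.96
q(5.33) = 2.62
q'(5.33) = -0.35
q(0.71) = 1.03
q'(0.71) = -0.43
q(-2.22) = 35.74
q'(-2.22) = -2.59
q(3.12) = 0.08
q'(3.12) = 0.70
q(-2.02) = 35.53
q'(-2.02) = 0.84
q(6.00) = 0.00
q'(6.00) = -10.29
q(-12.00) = 217.03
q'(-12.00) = -28.96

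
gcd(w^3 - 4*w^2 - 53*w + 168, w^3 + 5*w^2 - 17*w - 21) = w^2 + 4*w - 21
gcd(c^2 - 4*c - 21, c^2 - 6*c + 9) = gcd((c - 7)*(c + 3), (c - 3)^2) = 1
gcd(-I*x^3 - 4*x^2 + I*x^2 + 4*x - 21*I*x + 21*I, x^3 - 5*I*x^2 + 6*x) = 1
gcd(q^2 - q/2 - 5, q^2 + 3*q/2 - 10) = q - 5/2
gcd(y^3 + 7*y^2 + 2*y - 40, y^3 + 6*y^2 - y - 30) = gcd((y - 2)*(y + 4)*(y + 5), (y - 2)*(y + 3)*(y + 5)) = y^2 + 3*y - 10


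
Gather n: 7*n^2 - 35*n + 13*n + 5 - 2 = 7*n^2 - 22*n + 3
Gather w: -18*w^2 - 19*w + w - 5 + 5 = -18*w^2 - 18*w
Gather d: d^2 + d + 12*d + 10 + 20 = d^2 + 13*d + 30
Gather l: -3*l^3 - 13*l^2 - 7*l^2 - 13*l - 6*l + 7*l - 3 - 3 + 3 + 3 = -3*l^3 - 20*l^2 - 12*l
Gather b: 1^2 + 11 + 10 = 22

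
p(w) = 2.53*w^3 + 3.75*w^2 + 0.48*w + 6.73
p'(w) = 7.59*w^2 + 7.5*w + 0.48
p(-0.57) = 7.21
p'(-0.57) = -1.33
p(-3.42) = -52.25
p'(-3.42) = 63.61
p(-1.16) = 7.27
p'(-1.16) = 1.99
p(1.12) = 15.53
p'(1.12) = 18.40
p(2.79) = 92.21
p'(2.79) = 80.49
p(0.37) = 7.55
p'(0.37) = 4.29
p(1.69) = 30.46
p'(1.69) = 34.83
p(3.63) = 178.90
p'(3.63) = 127.72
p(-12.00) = -3830.87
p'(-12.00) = 1003.44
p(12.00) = 4924.33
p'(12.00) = 1183.44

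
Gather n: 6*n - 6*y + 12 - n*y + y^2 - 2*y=n*(6 - y) + y^2 - 8*y + 12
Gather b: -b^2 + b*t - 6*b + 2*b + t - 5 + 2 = -b^2 + b*(t - 4) + t - 3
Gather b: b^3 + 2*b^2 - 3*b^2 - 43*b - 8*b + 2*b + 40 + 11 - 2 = b^3 - b^2 - 49*b + 49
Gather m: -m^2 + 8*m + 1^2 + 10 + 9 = -m^2 + 8*m + 20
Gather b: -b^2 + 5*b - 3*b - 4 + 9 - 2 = -b^2 + 2*b + 3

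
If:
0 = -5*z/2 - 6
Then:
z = -12/5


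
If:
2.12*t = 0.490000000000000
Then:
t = 0.23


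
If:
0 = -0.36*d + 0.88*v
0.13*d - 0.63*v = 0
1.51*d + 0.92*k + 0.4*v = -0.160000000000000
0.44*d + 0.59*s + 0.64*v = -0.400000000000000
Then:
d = 0.00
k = -0.17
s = -0.68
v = 0.00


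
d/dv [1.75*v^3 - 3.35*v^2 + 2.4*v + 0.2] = 5.25*v^2 - 6.7*v + 2.4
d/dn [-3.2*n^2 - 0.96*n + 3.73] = -6.4*n - 0.96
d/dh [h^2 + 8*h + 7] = 2*h + 8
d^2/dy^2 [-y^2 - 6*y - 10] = -2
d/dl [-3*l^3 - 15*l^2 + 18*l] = -9*l^2 - 30*l + 18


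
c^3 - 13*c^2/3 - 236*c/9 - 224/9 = (c - 8)*(c + 4/3)*(c + 7/3)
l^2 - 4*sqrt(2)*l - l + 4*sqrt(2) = (l - 1)*(l - 4*sqrt(2))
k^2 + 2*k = k*(k + 2)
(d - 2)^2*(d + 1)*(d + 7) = d^4 + 4*d^3 - 21*d^2 + 4*d + 28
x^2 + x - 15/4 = (x - 3/2)*(x + 5/2)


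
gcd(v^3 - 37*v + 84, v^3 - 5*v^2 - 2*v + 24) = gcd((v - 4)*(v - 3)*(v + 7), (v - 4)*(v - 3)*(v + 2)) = v^2 - 7*v + 12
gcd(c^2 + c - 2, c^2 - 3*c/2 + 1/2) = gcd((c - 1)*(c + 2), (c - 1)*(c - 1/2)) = c - 1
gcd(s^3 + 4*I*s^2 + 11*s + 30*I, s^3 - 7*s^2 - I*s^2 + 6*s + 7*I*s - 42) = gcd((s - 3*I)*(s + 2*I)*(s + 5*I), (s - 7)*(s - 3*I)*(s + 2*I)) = s^2 - I*s + 6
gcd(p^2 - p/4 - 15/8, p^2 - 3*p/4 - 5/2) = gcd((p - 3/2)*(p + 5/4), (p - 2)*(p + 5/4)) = p + 5/4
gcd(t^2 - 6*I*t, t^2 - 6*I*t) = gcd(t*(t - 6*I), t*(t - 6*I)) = t^2 - 6*I*t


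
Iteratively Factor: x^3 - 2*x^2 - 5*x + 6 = (x - 3)*(x^2 + x - 2) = (x - 3)*(x - 1)*(x + 2)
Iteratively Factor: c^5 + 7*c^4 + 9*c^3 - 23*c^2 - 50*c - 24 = (c + 4)*(c^4 + 3*c^3 - 3*c^2 - 11*c - 6) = (c - 2)*(c + 4)*(c^3 + 5*c^2 + 7*c + 3) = (c - 2)*(c + 1)*(c + 4)*(c^2 + 4*c + 3) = (c - 2)*(c + 1)*(c + 3)*(c + 4)*(c + 1)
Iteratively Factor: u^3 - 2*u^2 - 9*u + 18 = (u - 2)*(u^2 - 9) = (u - 2)*(u + 3)*(u - 3)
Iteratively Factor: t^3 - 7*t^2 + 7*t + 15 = (t + 1)*(t^2 - 8*t + 15) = (t - 3)*(t + 1)*(t - 5)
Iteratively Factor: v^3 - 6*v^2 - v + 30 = (v - 5)*(v^2 - v - 6) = (v - 5)*(v - 3)*(v + 2)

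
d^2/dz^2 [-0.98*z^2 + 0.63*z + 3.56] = -1.96000000000000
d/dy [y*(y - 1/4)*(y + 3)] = 3*y^2 + 11*y/2 - 3/4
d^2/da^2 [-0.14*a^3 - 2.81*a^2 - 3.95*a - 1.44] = -0.84*a - 5.62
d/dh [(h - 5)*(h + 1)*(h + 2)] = 3*h^2 - 4*h - 13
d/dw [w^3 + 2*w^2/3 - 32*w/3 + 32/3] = 3*w^2 + 4*w/3 - 32/3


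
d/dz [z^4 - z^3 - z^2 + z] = 4*z^3 - 3*z^2 - 2*z + 1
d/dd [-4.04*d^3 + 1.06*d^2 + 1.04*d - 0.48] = -12.12*d^2 + 2.12*d + 1.04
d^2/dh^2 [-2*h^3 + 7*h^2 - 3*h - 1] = 14 - 12*h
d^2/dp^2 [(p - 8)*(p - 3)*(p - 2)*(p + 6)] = 12*p^2 - 42*p - 64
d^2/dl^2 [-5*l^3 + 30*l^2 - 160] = 60 - 30*l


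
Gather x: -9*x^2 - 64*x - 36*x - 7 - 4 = -9*x^2 - 100*x - 11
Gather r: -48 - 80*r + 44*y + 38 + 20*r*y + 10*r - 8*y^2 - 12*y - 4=r*(20*y - 70) - 8*y^2 + 32*y - 14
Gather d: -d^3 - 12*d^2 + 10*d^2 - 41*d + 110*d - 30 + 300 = -d^3 - 2*d^2 + 69*d + 270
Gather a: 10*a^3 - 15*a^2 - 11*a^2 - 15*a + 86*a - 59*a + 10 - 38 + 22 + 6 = 10*a^3 - 26*a^2 + 12*a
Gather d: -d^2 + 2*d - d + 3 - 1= -d^2 + d + 2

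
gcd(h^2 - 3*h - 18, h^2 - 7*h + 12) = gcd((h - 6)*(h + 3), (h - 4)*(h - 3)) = 1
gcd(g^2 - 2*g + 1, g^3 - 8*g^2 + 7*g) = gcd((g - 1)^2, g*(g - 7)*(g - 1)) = g - 1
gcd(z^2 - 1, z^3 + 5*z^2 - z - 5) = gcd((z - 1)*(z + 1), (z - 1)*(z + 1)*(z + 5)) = z^2 - 1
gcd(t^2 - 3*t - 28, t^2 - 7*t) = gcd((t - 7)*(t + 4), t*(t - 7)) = t - 7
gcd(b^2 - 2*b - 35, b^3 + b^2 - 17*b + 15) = b + 5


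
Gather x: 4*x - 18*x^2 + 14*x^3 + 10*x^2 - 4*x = 14*x^3 - 8*x^2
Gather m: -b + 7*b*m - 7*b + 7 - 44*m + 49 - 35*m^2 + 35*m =-8*b - 35*m^2 + m*(7*b - 9) + 56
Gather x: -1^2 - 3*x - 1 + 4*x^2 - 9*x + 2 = 4*x^2 - 12*x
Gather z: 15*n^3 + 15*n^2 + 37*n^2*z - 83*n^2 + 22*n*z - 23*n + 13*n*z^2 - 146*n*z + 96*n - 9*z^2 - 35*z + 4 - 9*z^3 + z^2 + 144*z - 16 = 15*n^3 - 68*n^2 + 73*n - 9*z^3 + z^2*(13*n - 8) + z*(37*n^2 - 124*n + 109) - 12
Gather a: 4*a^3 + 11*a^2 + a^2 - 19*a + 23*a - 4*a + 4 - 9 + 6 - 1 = 4*a^3 + 12*a^2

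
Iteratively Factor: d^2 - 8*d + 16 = (d - 4)*(d - 4)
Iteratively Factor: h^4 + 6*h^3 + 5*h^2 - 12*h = (h - 1)*(h^3 + 7*h^2 + 12*h) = h*(h - 1)*(h^2 + 7*h + 12) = h*(h - 1)*(h + 4)*(h + 3)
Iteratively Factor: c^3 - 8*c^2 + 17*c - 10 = (c - 5)*(c^2 - 3*c + 2) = (c - 5)*(c - 1)*(c - 2)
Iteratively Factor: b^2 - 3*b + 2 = (b - 1)*(b - 2)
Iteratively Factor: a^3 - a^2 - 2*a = (a)*(a^2 - a - 2) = a*(a - 2)*(a + 1)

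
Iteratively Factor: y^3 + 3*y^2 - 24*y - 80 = (y - 5)*(y^2 + 8*y + 16) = (y - 5)*(y + 4)*(y + 4)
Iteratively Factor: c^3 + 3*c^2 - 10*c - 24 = (c - 3)*(c^2 + 6*c + 8) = (c - 3)*(c + 2)*(c + 4)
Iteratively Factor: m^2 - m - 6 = (m - 3)*(m + 2)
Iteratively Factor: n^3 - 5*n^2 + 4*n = (n - 1)*(n^2 - 4*n) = (n - 4)*(n - 1)*(n)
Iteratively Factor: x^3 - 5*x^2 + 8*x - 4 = (x - 2)*(x^2 - 3*x + 2) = (x - 2)*(x - 1)*(x - 2)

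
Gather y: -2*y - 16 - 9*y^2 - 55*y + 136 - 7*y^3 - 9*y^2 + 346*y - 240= -7*y^3 - 18*y^2 + 289*y - 120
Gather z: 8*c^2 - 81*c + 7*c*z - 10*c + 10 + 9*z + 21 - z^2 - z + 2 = 8*c^2 - 91*c - z^2 + z*(7*c + 8) + 33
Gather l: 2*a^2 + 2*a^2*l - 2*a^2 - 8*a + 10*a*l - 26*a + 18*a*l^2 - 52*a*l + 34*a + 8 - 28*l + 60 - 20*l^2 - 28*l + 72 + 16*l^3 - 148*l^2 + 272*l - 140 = 16*l^3 + l^2*(18*a - 168) + l*(2*a^2 - 42*a + 216)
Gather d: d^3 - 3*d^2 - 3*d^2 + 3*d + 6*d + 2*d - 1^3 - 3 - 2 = d^3 - 6*d^2 + 11*d - 6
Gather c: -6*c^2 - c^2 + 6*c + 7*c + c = -7*c^2 + 14*c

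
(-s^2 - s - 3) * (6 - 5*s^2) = 5*s^4 + 5*s^3 + 9*s^2 - 6*s - 18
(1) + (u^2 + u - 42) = u^2 + u - 41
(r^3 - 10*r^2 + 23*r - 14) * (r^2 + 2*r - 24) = r^5 - 8*r^4 - 21*r^3 + 272*r^2 - 580*r + 336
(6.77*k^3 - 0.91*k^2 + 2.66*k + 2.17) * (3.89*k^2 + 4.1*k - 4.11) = 26.3353*k^5 + 24.2171*k^4 - 21.2083*k^3 + 23.0874*k^2 - 2.0356*k - 8.9187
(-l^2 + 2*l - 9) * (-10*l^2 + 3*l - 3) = 10*l^4 - 23*l^3 + 99*l^2 - 33*l + 27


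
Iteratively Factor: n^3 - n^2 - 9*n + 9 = (n - 3)*(n^2 + 2*n - 3) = (n - 3)*(n + 3)*(n - 1)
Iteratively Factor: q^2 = (q)*(q)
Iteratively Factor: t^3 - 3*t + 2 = (t - 1)*(t^2 + t - 2) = (t - 1)*(t + 2)*(t - 1)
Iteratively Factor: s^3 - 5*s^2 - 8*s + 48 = (s - 4)*(s^2 - s - 12) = (s - 4)^2*(s + 3)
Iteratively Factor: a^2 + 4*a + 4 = (a + 2)*(a + 2)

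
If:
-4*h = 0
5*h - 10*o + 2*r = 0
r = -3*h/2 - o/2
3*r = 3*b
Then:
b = 0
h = 0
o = 0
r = 0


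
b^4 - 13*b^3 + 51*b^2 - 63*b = b*(b - 7)*(b - 3)^2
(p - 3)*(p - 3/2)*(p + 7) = p^3 + 5*p^2/2 - 27*p + 63/2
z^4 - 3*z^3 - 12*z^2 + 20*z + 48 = (z - 4)*(z - 3)*(z + 2)^2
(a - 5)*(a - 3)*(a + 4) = a^3 - 4*a^2 - 17*a + 60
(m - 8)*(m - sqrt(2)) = m^2 - 8*m - sqrt(2)*m + 8*sqrt(2)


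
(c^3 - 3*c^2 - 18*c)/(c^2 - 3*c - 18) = c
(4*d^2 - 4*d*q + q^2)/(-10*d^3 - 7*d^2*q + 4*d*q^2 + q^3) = (-2*d + q)/(5*d^2 + 6*d*q + q^2)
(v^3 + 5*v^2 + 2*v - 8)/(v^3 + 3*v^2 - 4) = (v + 4)/(v + 2)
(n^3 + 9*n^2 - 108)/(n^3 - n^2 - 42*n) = (n^2 + 3*n - 18)/(n*(n - 7))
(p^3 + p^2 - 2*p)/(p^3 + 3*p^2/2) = 2*(p^2 + p - 2)/(p*(2*p + 3))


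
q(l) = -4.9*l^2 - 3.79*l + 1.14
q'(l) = -9.8*l - 3.79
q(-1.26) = -1.86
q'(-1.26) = 8.56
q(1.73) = -20.08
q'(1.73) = -20.74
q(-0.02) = 1.21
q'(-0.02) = -3.59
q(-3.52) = -46.23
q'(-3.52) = 30.71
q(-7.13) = -220.94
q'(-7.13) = 66.08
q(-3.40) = -42.62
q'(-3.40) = 29.53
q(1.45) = -14.66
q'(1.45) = -18.00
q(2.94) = -52.36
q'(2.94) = -32.60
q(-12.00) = -658.98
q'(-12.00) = 113.81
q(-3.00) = -31.59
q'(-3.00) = 25.61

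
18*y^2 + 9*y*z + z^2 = (3*y + z)*(6*y + z)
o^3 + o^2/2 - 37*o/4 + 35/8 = (o - 5/2)*(o - 1/2)*(o + 7/2)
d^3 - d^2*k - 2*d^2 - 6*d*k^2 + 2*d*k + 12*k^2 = (d - 2)*(d - 3*k)*(d + 2*k)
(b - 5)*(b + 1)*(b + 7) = b^3 + 3*b^2 - 33*b - 35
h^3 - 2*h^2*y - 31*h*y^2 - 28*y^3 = (h - 7*y)*(h + y)*(h + 4*y)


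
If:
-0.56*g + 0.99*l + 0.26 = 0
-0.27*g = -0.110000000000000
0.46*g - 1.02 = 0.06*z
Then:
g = 0.41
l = -0.03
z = -13.88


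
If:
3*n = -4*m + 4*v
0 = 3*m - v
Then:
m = v/3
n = 8*v/9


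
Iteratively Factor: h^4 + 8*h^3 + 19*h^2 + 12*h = (h + 4)*(h^3 + 4*h^2 + 3*h) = (h + 1)*(h + 4)*(h^2 + 3*h) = (h + 1)*(h + 3)*(h + 4)*(h)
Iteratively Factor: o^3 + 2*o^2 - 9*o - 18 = (o + 2)*(o^2 - 9) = (o + 2)*(o + 3)*(o - 3)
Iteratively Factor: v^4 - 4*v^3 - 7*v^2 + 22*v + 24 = (v + 2)*(v^3 - 6*v^2 + 5*v + 12) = (v - 4)*(v + 2)*(v^2 - 2*v - 3) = (v - 4)*(v + 1)*(v + 2)*(v - 3)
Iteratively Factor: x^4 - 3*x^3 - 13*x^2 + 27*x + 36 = (x - 4)*(x^3 + x^2 - 9*x - 9) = (x - 4)*(x + 3)*(x^2 - 2*x - 3) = (x - 4)*(x + 1)*(x + 3)*(x - 3)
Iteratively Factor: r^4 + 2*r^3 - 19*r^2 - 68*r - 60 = (r + 3)*(r^3 - r^2 - 16*r - 20) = (r + 2)*(r + 3)*(r^2 - 3*r - 10) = (r - 5)*(r + 2)*(r + 3)*(r + 2)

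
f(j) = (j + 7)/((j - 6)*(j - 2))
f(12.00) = 0.32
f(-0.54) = 0.39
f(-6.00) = 0.01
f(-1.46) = 0.21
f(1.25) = 2.32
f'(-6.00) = 0.01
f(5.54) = -7.70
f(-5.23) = 0.02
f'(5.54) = -15.18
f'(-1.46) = 0.13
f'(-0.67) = 0.24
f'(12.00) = -0.07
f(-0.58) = 0.38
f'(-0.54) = 0.27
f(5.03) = -4.09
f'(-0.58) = 0.26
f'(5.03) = -3.21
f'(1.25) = 3.86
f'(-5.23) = 0.02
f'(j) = 1/((j - 6)*(j - 2)) - (j + 7)/((j - 6)*(j - 2)^2) - (j + 7)/((j - 6)^2*(j - 2)) = (-j^2 - 14*j + 68)/(j^4 - 16*j^3 + 88*j^2 - 192*j + 144)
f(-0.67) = 0.36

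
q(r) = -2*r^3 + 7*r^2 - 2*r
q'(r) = -6*r^2 + 14*r - 2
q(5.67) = -150.87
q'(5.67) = -115.51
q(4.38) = -42.52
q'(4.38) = -55.79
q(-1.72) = 34.33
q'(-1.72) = -43.83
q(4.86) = -73.97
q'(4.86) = -75.68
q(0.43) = 0.28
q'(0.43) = 2.91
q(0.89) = 2.35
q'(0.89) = 5.71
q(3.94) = -21.54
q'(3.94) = -39.98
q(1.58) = 6.43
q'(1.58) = 5.14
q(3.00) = 3.00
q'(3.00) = -14.00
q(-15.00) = 8355.00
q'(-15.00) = -1562.00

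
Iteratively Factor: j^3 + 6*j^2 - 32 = (j + 4)*(j^2 + 2*j - 8) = (j + 4)^2*(j - 2)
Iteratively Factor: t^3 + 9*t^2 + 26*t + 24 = (t + 3)*(t^2 + 6*t + 8) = (t + 2)*(t + 3)*(t + 4)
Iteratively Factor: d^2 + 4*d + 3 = (d + 3)*(d + 1)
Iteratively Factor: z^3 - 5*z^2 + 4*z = (z - 4)*(z^2 - z) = z*(z - 4)*(z - 1)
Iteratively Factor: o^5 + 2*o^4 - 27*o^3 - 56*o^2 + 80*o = (o + 4)*(o^4 - 2*o^3 - 19*o^2 + 20*o) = (o + 4)^2*(o^3 - 6*o^2 + 5*o) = (o - 1)*(o + 4)^2*(o^2 - 5*o) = o*(o - 1)*(o + 4)^2*(o - 5)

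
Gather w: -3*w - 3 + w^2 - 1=w^2 - 3*w - 4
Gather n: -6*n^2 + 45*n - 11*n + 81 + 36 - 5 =-6*n^2 + 34*n + 112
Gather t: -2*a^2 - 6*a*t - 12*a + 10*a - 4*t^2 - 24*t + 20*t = -2*a^2 - 2*a - 4*t^2 + t*(-6*a - 4)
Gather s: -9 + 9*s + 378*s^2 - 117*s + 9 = 378*s^2 - 108*s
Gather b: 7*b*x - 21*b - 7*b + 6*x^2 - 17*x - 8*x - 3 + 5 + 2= b*(7*x - 28) + 6*x^2 - 25*x + 4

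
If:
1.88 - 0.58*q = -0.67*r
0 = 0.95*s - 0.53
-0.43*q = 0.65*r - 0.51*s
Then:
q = 2.12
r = -0.97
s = 0.56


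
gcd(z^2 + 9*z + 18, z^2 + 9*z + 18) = z^2 + 9*z + 18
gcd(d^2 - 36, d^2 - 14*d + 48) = d - 6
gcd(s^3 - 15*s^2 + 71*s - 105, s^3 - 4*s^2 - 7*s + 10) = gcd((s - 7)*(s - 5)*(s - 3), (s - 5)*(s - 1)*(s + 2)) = s - 5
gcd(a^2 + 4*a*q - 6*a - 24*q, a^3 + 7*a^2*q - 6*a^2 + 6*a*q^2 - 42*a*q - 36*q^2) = a - 6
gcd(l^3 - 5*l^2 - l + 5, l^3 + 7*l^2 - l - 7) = l^2 - 1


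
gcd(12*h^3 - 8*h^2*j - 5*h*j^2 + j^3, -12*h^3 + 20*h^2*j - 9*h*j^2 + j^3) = 6*h^2 - 7*h*j + j^2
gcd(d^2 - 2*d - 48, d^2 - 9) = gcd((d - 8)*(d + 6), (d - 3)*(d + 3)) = 1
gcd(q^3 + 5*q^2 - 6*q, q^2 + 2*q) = q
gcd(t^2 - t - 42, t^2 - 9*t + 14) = t - 7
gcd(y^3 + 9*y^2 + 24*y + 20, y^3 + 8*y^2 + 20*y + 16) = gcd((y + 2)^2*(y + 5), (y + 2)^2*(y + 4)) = y^2 + 4*y + 4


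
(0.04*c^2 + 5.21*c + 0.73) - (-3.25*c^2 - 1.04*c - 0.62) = 3.29*c^2 + 6.25*c + 1.35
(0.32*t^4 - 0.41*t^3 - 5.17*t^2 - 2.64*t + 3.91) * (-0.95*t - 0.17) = -0.304*t^5 + 0.3351*t^4 + 4.9812*t^3 + 3.3869*t^2 - 3.2657*t - 0.6647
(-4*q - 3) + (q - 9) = -3*q - 12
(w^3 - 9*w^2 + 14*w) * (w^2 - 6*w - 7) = w^5 - 15*w^4 + 61*w^3 - 21*w^2 - 98*w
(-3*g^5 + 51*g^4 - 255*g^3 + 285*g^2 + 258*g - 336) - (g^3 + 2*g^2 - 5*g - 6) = -3*g^5 + 51*g^4 - 256*g^3 + 283*g^2 + 263*g - 330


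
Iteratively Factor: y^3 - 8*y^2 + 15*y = (y - 5)*(y^2 - 3*y) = y*(y - 5)*(y - 3)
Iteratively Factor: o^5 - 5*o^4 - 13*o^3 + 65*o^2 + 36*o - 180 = (o + 2)*(o^4 - 7*o^3 + o^2 + 63*o - 90) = (o + 2)*(o + 3)*(o^3 - 10*o^2 + 31*o - 30) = (o - 5)*(o + 2)*(o + 3)*(o^2 - 5*o + 6) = (o - 5)*(o - 2)*(o + 2)*(o + 3)*(o - 3)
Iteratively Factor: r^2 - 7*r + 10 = (r - 2)*(r - 5)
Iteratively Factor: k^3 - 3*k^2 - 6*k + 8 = (k - 1)*(k^2 - 2*k - 8) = (k - 1)*(k + 2)*(k - 4)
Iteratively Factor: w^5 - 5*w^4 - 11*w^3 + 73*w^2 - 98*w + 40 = (w - 5)*(w^4 - 11*w^2 + 18*w - 8) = (w - 5)*(w - 1)*(w^3 + w^2 - 10*w + 8) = (w - 5)*(w - 2)*(w - 1)*(w^2 + 3*w - 4) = (w - 5)*(w - 2)*(w - 1)*(w + 4)*(w - 1)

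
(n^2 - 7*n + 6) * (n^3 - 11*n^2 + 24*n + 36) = n^5 - 18*n^4 + 107*n^3 - 198*n^2 - 108*n + 216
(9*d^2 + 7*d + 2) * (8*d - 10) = 72*d^3 - 34*d^2 - 54*d - 20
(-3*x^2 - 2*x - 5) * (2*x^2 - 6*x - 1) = -6*x^4 + 14*x^3 + 5*x^2 + 32*x + 5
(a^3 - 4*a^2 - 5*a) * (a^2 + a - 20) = a^5 - 3*a^4 - 29*a^3 + 75*a^2 + 100*a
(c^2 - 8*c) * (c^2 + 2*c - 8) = c^4 - 6*c^3 - 24*c^2 + 64*c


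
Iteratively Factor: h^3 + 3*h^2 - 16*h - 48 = (h + 3)*(h^2 - 16) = (h - 4)*(h + 3)*(h + 4)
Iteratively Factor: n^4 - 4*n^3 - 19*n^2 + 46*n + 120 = (n - 5)*(n^3 + n^2 - 14*n - 24) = (n - 5)*(n + 2)*(n^2 - n - 12) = (n - 5)*(n - 4)*(n + 2)*(n + 3)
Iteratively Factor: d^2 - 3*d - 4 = (d + 1)*(d - 4)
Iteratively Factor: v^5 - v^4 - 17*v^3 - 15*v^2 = (v - 5)*(v^4 + 4*v^3 + 3*v^2) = (v - 5)*(v + 1)*(v^3 + 3*v^2) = v*(v - 5)*(v + 1)*(v^2 + 3*v) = v*(v - 5)*(v + 1)*(v + 3)*(v)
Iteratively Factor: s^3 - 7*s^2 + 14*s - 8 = (s - 2)*(s^2 - 5*s + 4) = (s - 4)*(s - 2)*(s - 1)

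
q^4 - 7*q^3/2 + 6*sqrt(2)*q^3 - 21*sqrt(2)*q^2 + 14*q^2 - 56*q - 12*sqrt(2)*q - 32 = (q - 4)*(q + 1/2)*(q + 2*sqrt(2))*(q + 4*sqrt(2))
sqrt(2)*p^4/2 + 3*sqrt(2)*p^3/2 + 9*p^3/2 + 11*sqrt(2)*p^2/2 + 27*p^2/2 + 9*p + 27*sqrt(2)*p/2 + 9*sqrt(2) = (p + 1)*(p + 3*sqrt(2)/2)*(p + 3*sqrt(2))*(sqrt(2)*p/2 + sqrt(2))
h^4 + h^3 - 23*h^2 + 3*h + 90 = (h - 3)^2*(h + 2)*(h + 5)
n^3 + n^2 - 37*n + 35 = (n - 5)*(n - 1)*(n + 7)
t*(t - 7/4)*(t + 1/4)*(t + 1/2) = t^4 - t^3 - 19*t^2/16 - 7*t/32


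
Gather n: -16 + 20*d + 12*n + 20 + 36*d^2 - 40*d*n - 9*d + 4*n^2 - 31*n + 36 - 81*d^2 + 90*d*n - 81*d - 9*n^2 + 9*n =-45*d^2 - 70*d - 5*n^2 + n*(50*d - 10) + 40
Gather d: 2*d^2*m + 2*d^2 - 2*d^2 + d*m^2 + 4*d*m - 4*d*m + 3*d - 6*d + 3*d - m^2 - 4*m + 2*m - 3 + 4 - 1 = 2*d^2*m + d*m^2 - m^2 - 2*m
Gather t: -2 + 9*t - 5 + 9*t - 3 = 18*t - 10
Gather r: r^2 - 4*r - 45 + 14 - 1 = r^2 - 4*r - 32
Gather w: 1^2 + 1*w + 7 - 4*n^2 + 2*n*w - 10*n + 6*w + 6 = -4*n^2 - 10*n + w*(2*n + 7) + 14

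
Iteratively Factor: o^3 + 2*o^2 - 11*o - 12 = (o + 4)*(o^2 - 2*o - 3) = (o - 3)*(o + 4)*(o + 1)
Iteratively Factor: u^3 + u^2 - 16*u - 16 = (u + 4)*(u^2 - 3*u - 4) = (u - 4)*(u + 4)*(u + 1)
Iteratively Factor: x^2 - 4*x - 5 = (x - 5)*(x + 1)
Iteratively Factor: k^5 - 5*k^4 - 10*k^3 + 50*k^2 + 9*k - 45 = (k - 1)*(k^4 - 4*k^3 - 14*k^2 + 36*k + 45) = (k - 1)*(k + 3)*(k^3 - 7*k^2 + 7*k + 15) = (k - 5)*(k - 1)*(k + 3)*(k^2 - 2*k - 3) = (k - 5)*(k - 3)*(k - 1)*(k + 3)*(k + 1)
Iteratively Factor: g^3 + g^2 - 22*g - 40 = (g + 4)*(g^2 - 3*g - 10) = (g - 5)*(g + 4)*(g + 2)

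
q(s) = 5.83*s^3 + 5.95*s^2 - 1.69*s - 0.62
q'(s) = 17.49*s^2 + 11.9*s - 1.69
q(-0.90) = 1.47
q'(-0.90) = 1.77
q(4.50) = 643.52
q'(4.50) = 406.03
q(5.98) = 1448.78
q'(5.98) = 694.92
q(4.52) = 651.68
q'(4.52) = 409.43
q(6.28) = 1667.36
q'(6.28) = 762.82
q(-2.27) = -34.32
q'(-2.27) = 61.42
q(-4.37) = -366.14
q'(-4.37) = 280.31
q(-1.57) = -5.86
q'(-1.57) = 22.74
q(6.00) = 1462.72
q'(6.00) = 699.35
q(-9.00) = -3753.53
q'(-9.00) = 1307.90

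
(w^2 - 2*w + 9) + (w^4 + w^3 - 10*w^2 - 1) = w^4 + w^3 - 9*w^2 - 2*w + 8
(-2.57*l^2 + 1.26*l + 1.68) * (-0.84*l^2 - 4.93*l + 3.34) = 2.1588*l^4 + 11.6117*l^3 - 16.2068*l^2 - 4.074*l + 5.6112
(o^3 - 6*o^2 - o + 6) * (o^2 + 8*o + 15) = o^5 + 2*o^4 - 34*o^3 - 92*o^2 + 33*o + 90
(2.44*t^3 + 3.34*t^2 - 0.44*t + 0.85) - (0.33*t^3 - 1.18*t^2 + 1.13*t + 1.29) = 2.11*t^3 + 4.52*t^2 - 1.57*t - 0.44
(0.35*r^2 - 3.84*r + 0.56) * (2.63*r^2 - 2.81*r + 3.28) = 0.9205*r^4 - 11.0827*r^3 + 13.4112*r^2 - 14.1688*r + 1.8368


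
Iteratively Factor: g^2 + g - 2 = (g - 1)*(g + 2)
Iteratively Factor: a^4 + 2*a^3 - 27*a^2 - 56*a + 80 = (a - 5)*(a^3 + 7*a^2 + 8*a - 16) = (a - 5)*(a + 4)*(a^2 + 3*a - 4) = (a - 5)*(a + 4)^2*(a - 1)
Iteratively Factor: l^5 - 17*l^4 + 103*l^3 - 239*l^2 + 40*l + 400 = (l - 4)*(l^4 - 13*l^3 + 51*l^2 - 35*l - 100) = (l - 4)^2*(l^3 - 9*l^2 + 15*l + 25) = (l - 4)^2*(l + 1)*(l^2 - 10*l + 25) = (l - 5)*(l - 4)^2*(l + 1)*(l - 5)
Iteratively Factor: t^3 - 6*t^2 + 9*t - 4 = (t - 1)*(t^2 - 5*t + 4) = (t - 1)^2*(t - 4)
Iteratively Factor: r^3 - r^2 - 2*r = (r + 1)*(r^2 - 2*r) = (r - 2)*(r + 1)*(r)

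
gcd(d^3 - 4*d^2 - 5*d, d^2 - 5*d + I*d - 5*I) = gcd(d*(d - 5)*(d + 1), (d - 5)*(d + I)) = d - 5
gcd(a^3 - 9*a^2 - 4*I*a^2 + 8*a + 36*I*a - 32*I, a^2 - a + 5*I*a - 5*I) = a - 1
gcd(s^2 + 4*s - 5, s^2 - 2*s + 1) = s - 1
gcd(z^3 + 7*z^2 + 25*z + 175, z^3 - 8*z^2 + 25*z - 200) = z^2 + 25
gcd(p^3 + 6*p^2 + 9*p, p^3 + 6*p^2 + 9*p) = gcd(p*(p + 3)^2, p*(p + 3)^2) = p^3 + 6*p^2 + 9*p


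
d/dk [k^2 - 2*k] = 2*k - 2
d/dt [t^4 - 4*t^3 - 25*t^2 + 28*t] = 4*t^3 - 12*t^2 - 50*t + 28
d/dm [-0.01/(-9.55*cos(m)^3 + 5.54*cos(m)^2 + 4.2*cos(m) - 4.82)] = (0.2865*cos(m)^2 - 0.1108*cos(m) - 0.042)*sin(m)/(9.55*cos(m)^3 - 5.54*cos(m)^2 - 4.2*cos(m) + 4.82)^2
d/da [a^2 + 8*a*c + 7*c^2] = 2*a + 8*c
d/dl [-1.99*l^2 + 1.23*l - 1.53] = 1.23 - 3.98*l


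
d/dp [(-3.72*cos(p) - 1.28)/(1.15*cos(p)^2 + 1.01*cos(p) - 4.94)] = (4.278*sin(p)^2 - 2.944*cos(p) - 23.9476)*sin(p)/(1.15*cos(p)^2 + 1.01*cos(p) - 4.94)^2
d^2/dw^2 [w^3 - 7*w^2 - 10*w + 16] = 6*w - 14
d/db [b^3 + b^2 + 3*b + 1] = 3*b^2 + 2*b + 3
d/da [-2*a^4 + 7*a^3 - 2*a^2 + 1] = a*(-8*a^2 + 21*a - 4)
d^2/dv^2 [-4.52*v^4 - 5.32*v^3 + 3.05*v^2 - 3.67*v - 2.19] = -54.24*v^2 - 31.92*v + 6.1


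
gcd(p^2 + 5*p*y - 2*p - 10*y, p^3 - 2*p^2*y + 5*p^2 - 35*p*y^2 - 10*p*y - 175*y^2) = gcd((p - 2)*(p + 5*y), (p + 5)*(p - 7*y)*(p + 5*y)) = p + 5*y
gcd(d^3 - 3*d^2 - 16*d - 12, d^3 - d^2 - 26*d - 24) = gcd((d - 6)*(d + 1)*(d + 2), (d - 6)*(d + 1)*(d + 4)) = d^2 - 5*d - 6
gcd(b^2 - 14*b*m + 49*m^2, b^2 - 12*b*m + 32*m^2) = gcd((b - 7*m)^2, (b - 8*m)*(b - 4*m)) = 1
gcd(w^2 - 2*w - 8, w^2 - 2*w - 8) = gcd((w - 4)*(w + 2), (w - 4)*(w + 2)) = w^2 - 2*w - 8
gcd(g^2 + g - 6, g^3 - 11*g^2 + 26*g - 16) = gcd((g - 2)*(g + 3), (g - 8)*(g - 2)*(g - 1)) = g - 2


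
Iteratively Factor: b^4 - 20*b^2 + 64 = (b - 4)*(b^3 + 4*b^2 - 4*b - 16) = (b - 4)*(b + 2)*(b^2 + 2*b - 8) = (b - 4)*(b + 2)*(b + 4)*(b - 2)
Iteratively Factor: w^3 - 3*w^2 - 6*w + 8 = (w - 4)*(w^2 + w - 2) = (w - 4)*(w - 1)*(w + 2)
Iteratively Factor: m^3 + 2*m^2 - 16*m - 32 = (m + 4)*(m^2 - 2*m - 8) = (m - 4)*(m + 4)*(m + 2)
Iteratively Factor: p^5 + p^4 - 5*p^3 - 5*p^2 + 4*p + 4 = (p - 1)*(p^4 + 2*p^3 - 3*p^2 - 8*p - 4) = (p - 1)*(p + 2)*(p^3 - 3*p - 2) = (p - 1)*(p + 1)*(p + 2)*(p^2 - p - 2) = (p - 2)*(p - 1)*(p + 1)*(p + 2)*(p + 1)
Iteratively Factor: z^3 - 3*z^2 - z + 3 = (z + 1)*(z^2 - 4*z + 3) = (z - 3)*(z + 1)*(z - 1)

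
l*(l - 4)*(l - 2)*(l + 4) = l^4 - 2*l^3 - 16*l^2 + 32*l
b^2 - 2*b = b*(b - 2)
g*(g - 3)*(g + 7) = g^3 + 4*g^2 - 21*g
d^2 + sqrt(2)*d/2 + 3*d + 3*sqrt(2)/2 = (d + 3)*(d + sqrt(2)/2)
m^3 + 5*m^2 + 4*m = m*(m + 1)*(m + 4)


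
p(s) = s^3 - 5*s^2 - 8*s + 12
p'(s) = 3*s^2 - 10*s - 8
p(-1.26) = 12.14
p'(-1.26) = 9.36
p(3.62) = -35.04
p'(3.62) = -4.89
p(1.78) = -12.44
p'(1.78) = -16.29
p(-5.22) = -224.72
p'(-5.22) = 125.95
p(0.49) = 7.00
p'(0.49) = -12.18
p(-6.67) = -453.83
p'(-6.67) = 192.17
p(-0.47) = 14.55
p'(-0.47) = -2.64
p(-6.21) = -370.62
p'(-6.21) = 169.79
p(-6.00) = -336.00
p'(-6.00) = 160.00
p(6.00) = 0.00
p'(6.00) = 40.00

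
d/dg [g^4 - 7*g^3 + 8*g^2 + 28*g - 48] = 4*g^3 - 21*g^2 + 16*g + 28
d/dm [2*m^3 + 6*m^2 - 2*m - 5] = 6*m^2 + 12*m - 2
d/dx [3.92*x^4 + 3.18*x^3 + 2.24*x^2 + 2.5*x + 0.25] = 15.68*x^3 + 9.54*x^2 + 4.48*x + 2.5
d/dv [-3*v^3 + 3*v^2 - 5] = 3*v*(2 - 3*v)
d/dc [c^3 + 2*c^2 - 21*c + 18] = 3*c^2 + 4*c - 21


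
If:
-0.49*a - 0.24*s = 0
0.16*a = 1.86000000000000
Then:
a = 11.62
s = -23.73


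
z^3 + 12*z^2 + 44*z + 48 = (z + 2)*(z + 4)*(z + 6)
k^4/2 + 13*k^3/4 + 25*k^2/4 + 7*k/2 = k*(k/2 + 1)*(k + 1)*(k + 7/2)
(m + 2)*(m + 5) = m^2 + 7*m + 10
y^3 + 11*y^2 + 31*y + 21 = (y + 1)*(y + 3)*(y + 7)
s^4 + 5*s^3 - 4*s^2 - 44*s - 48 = (s - 3)*(s + 2)^2*(s + 4)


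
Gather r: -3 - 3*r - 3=-3*r - 6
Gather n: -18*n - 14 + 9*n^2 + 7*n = 9*n^2 - 11*n - 14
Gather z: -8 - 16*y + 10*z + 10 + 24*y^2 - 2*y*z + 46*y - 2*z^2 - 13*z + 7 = 24*y^2 + 30*y - 2*z^2 + z*(-2*y - 3) + 9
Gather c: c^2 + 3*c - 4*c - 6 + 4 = c^2 - c - 2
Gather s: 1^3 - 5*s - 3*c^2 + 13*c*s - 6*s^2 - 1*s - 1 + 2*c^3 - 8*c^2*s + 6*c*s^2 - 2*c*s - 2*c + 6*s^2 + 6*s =2*c^3 - 3*c^2 + 6*c*s^2 - 2*c + s*(-8*c^2 + 11*c)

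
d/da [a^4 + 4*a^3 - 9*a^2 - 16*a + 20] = 4*a^3 + 12*a^2 - 18*a - 16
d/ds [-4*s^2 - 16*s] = -8*s - 16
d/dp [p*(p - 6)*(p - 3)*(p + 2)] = 4*p^3 - 21*p^2 + 36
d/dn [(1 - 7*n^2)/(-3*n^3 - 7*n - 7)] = (14*n*(3*n^3 + 7*n + 7) - (7*n^2 - 1)*(9*n^2 + 7))/(3*n^3 + 7*n + 7)^2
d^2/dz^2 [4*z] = 0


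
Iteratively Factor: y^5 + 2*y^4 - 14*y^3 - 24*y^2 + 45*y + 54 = (y + 3)*(y^4 - y^3 - 11*y^2 + 9*y + 18) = (y + 1)*(y + 3)*(y^3 - 2*y^2 - 9*y + 18) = (y - 3)*(y + 1)*(y + 3)*(y^2 + y - 6) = (y - 3)*(y + 1)*(y + 3)^2*(y - 2)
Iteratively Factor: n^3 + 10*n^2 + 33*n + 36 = (n + 3)*(n^2 + 7*n + 12) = (n + 3)*(n + 4)*(n + 3)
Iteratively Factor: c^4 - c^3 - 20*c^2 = (c + 4)*(c^3 - 5*c^2) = c*(c + 4)*(c^2 - 5*c) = c^2*(c + 4)*(c - 5)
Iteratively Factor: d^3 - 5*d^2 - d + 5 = (d - 5)*(d^2 - 1) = (d - 5)*(d - 1)*(d + 1)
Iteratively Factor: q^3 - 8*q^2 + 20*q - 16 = (q - 4)*(q^2 - 4*q + 4) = (q - 4)*(q - 2)*(q - 2)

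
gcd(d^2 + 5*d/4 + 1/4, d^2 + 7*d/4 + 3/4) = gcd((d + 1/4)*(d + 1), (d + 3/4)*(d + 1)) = d + 1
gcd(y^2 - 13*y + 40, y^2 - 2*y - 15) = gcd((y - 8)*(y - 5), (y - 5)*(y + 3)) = y - 5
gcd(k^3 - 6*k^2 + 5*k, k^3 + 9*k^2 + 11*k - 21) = k - 1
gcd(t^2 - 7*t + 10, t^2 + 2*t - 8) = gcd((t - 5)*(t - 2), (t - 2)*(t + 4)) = t - 2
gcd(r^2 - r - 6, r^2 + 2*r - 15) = r - 3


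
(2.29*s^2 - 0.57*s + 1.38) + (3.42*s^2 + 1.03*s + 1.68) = 5.71*s^2 + 0.46*s + 3.06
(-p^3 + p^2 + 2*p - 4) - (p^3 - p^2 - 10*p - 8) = -2*p^3 + 2*p^2 + 12*p + 4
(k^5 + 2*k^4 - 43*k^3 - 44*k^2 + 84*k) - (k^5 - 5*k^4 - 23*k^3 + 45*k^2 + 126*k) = 7*k^4 - 20*k^3 - 89*k^2 - 42*k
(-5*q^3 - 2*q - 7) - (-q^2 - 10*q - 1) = -5*q^3 + q^2 + 8*q - 6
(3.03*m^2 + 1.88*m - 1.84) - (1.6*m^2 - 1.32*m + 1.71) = 1.43*m^2 + 3.2*m - 3.55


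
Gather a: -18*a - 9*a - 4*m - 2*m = -27*a - 6*m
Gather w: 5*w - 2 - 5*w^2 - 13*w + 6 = -5*w^2 - 8*w + 4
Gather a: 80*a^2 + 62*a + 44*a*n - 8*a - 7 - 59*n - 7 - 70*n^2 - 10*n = 80*a^2 + a*(44*n + 54) - 70*n^2 - 69*n - 14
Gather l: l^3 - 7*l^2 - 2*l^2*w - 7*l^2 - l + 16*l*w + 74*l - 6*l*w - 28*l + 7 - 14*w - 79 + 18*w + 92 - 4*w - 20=l^3 + l^2*(-2*w - 14) + l*(10*w + 45)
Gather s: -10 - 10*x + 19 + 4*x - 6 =3 - 6*x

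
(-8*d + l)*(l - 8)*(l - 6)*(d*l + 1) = -8*d^2*l^3 + 112*d^2*l^2 - 384*d^2*l + d*l^4 - 14*d*l^3 + 40*d*l^2 + 112*d*l - 384*d + l^3 - 14*l^2 + 48*l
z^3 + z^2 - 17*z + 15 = (z - 3)*(z - 1)*(z + 5)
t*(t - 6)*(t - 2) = t^3 - 8*t^2 + 12*t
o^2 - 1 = (o - 1)*(o + 1)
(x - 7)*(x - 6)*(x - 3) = x^3 - 16*x^2 + 81*x - 126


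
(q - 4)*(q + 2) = q^2 - 2*q - 8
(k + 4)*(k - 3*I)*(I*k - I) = I*k^3 + 3*k^2 + 3*I*k^2 + 9*k - 4*I*k - 12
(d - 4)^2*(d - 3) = d^3 - 11*d^2 + 40*d - 48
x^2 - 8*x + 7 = (x - 7)*(x - 1)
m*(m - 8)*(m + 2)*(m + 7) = m^4 + m^3 - 58*m^2 - 112*m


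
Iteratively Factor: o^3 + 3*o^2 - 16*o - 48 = (o + 3)*(o^2 - 16) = (o - 4)*(o + 3)*(o + 4)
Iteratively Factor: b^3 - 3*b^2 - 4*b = (b)*(b^2 - 3*b - 4) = b*(b - 4)*(b + 1)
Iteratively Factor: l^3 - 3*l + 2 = (l - 1)*(l^2 + l - 2) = (l - 1)^2*(l + 2)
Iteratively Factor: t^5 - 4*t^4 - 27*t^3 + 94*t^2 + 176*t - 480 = (t - 4)*(t^4 - 27*t^2 - 14*t + 120) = (t - 4)*(t + 4)*(t^3 - 4*t^2 - 11*t + 30) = (t - 5)*(t - 4)*(t + 4)*(t^2 + t - 6) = (t - 5)*(t - 4)*(t - 2)*(t + 4)*(t + 3)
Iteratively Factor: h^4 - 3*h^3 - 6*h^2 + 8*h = (h - 1)*(h^3 - 2*h^2 - 8*h) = h*(h - 1)*(h^2 - 2*h - 8) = h*(h - 4)*(h - 1)*(h + 2)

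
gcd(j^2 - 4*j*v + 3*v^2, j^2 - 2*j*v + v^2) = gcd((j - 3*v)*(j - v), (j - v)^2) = -j + v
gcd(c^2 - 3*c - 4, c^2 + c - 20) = c - 4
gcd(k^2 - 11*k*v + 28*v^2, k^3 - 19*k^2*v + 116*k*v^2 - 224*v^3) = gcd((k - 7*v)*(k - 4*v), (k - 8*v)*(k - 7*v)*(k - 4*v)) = k^2 - 11*k*v + 28*v^2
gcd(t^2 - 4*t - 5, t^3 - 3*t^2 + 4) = t + 1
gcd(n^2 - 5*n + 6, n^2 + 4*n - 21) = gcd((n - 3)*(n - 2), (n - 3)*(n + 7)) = n - 3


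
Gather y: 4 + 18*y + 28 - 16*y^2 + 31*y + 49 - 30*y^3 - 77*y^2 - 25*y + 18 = -30*y^3 - 93*y^2 + 24*y + 99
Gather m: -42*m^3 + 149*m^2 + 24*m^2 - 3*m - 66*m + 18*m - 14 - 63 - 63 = -42*m^3 + 173*m^2 - 51*m - 140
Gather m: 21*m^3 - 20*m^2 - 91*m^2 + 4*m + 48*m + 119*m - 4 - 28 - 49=21*m^3 - 111*m^2 + 171*m - 81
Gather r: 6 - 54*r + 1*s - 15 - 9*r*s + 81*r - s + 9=r*(27 - 9*s)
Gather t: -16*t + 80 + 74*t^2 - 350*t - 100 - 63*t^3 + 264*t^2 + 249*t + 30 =-63*t^3 + 338*t^2 - 117*t + 10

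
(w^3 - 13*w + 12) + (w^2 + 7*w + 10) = w^3 + w^2 - 6*w + 22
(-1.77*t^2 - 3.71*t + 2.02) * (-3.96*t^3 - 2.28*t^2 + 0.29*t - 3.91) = 7.0092*t^5 + 18.7272*t^4 - 0.053700000000001*t^3 + 1.2392*t^2 + 15.0919*t - 7.8982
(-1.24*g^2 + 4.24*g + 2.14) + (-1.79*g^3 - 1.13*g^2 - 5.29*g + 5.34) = -1.79*g^3 - 2.37*g^2 - 1.05*g + 7.48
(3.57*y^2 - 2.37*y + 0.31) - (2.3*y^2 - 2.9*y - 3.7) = 1.27*y^2 + 0.53*y + 4.01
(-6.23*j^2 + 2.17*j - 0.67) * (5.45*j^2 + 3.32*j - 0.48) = -33.9535*j^4 - 8.8571*j^3 + 6.5433*j^2 - 3.266*j + 0.3216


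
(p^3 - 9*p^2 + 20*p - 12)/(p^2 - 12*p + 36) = (p^2 - 3*p + 2)/(p - 6)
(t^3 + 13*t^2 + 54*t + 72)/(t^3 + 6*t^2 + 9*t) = (t^2 + 10*t + 24)/(t*(t + 3))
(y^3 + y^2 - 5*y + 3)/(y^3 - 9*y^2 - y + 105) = (y^2 - 2*y + 1)/(y^2 - 12*y + 35)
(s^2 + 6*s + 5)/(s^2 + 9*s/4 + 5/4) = 4*(s + 5)/(4*s + 5)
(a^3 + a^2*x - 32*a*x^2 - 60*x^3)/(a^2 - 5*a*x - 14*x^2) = (-a^2 + a*x + 30*x^2)/(-a + 7*x)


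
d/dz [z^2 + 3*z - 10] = 2*z + 3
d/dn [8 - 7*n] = -7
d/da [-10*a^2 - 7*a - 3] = -20*a - 7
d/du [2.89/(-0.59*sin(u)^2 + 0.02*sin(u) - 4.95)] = (3.4102*sin(u) - 0.0578)*cos(u)/(0.59*sin(u)^2 - 0.02*sin(u) + 4.95)^2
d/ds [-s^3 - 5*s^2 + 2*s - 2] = -3*s^2 - 10*s + 2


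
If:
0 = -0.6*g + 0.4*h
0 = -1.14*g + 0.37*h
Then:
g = 0.00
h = 0.00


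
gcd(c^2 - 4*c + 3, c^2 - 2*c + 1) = c - 1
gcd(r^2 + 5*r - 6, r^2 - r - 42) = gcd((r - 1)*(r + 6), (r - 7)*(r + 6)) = r + 6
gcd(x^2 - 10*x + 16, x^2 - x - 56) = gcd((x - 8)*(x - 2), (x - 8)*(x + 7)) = x - 8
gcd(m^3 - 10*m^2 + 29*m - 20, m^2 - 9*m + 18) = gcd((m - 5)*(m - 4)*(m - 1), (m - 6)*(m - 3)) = 1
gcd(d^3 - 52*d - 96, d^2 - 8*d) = d - 8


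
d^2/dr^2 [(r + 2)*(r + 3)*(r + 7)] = 6*r + 24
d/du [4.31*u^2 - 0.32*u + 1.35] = 8.62*u - 0.32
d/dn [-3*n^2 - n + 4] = -6*n - 1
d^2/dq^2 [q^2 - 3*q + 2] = 2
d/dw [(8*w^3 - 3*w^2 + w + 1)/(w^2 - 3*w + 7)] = 2*(4*w^4 - 24*w^3 + 88*w^2 - 22*w + 5)/(w^4 - 6*w^3 + 23*w^2 - 42*w + 49)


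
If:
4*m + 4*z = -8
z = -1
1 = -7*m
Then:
No Solution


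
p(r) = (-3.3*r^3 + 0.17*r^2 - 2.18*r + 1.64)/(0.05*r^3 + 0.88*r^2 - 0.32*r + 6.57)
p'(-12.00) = -28.58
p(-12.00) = 113.44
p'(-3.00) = -4.43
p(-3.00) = 7.01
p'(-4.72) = -6.19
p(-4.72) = 16.17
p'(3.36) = -3.38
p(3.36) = -7.44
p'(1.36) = -2.19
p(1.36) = -1.18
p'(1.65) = -2.65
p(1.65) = -1.88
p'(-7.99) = -10.80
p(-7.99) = 43.04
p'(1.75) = -2.78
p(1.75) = -2.16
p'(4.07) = -3.17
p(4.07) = -9.77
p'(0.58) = -0.79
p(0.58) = -0.03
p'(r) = (-9.9*r^2 + 0.34*r - 2.18)/(0.05*r^3 + 0.88*r^2 - 0.32*r + 6.57) + (-0.15*r^2 - 1.76*r + 0.32)*(-3.3*r^3 + 0.17*r^2 - 2.18*r + 1.64)/(0.05*r^3 + 0.88*r^2 - 0.32*r + 6.57)^2 = (1.11022302462516e-16*r^5 - 2.9125*r^4 + 2.33*r^3 - 63.425*r^2 - 0.652599999999999*r - 13.7978)/(0.0025*r^6 + 0.088*r^5 + 0.7424*r^4 + 0.0938*r^3 + 11.6656*r^2 - 4.2048*r + 43.1649)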